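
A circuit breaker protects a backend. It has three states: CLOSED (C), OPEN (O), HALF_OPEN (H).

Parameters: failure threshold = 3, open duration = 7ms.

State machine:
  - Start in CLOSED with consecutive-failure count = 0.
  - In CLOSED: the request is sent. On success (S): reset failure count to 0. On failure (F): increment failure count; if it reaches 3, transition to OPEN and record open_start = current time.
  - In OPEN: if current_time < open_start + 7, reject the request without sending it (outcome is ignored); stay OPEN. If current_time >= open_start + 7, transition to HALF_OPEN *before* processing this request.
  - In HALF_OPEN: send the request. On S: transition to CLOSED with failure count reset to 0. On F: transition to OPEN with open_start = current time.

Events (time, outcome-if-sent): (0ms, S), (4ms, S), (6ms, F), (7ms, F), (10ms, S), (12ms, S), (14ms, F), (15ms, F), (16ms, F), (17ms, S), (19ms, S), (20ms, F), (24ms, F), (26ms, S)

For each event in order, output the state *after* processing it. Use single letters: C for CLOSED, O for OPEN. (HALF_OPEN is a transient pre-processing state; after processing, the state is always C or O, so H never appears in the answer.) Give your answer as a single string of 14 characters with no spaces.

Answer: CCCCCCCCOOOOOO

Derivation:
State after each event:
  event#1 t=0ms outcome=S: state=CLOSED
  event#2 t=4ms outcome=S: state=CLOSED
  event#3 t=6ms outcome=F: state=CLOSED
  event#4 t=7ms outcome=F: state=CLOSED
  event#5 t=10ms outcome=S: state=CLOSED
  event#6 t=12ms outcome=S: state=CLOSED
  event#7 t=14ms outcome=F: state=CLOSED
  event#8 t=15ms outcome=F: state=CLOSED
  event#9 t=16ms outcome=F: state=OPEN
  event#10 t=17ms outcome=S: state=OPEN
  event#11 t=19ms outcome=S: state=OPEN
  event#12 t=20ms outcome=F: state=OPEN
  event#13 t=24ms outcome=F: state=OPEN
  event#14 t=26ms outcome=S: state=OPEN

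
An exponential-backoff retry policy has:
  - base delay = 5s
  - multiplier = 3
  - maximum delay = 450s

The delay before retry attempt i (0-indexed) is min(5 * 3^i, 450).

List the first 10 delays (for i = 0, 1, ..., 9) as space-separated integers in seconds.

Computing each delay:
  i=0: min(5*3^0, 450) = 5
  i=1: min(5*3^1, 450) = 15
  i=2: min(5*3^2, 450) = 45
  i=3: min(5*3^3, 450) = 135
  i=4: min(5*3^4, 450) = 405
  i=5: min(5*3^5, 450) = 450
  i=6: min(5*3^6, 450) = 450
  i=7: min(5*3^7, 450) = 450
  i=8: min(5*3^8, 450) = 450
  i=9: min(5*3^9, 450) = 450

Answer: 5 15 45 135 405 450 450 450 450 450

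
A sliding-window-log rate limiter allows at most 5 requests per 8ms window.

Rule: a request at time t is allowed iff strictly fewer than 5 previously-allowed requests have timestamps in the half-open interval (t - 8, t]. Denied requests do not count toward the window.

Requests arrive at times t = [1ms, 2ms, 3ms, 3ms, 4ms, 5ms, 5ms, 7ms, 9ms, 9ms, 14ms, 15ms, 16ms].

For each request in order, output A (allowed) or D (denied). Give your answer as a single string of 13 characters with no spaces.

Tracking allowed requests in the window:
  req#1 t=1ms: ALLOW
  req#2 t=2ms: ALLOW
  req#3 t=3ms: ALLOW
  req#4 t=3ms: ALLOW
  req#5 t=4ms: ALLOW
  req#6 t=5ms: DENY
  req#7 t=5ms: DENY
  req#8 t=7ms: DENY
  req#9 t=9ms: ALLOW
  req#10 t=9ms: DENY
  req#11 t=14ms: ALLOW
  req#12 t=15ms: ALLOW
  req#13 t=16ms: ALLOW

Answer: AAAAADDDADAAA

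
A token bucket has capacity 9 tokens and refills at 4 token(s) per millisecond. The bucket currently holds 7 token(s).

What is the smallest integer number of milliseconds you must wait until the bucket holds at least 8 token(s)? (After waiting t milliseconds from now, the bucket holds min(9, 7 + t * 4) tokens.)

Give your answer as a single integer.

Answer: 1

Derivation:
Need 7 + t * 4 >= 8, so t >= 1/4.
Smallest integer t = ceil(1/4) = 1.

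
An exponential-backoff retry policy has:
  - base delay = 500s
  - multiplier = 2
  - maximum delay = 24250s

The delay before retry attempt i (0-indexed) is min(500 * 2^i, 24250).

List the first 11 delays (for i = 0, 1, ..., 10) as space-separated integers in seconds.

Answer: 500 1000 2000 4000 8000 16000 24250 24250 24250 24250 24250

Derivation:
Computing each delay:
  i=0: min(500*2^0, 24250) = 500
  i=1: min(500*2^1, 24250) = 1000
  i=2: min(500*2^2, 24250) = 2000
  i=3: min(500*2^3, 24250) = 4000
  i=4: min(500*2^4, 24250) = 8000
  i=5: min(500*2^5, 24250) = 16000
  i=6: min(500*2^6, 24250) = 24250
  i=7: min(500*2^7, 24250) = 24250
  i=8: min(500*2^8, 24250) = 24250
  i=9: min(500*2^9, 24250) = 24250
  i=10: min(500*2^10, 24250) = 24250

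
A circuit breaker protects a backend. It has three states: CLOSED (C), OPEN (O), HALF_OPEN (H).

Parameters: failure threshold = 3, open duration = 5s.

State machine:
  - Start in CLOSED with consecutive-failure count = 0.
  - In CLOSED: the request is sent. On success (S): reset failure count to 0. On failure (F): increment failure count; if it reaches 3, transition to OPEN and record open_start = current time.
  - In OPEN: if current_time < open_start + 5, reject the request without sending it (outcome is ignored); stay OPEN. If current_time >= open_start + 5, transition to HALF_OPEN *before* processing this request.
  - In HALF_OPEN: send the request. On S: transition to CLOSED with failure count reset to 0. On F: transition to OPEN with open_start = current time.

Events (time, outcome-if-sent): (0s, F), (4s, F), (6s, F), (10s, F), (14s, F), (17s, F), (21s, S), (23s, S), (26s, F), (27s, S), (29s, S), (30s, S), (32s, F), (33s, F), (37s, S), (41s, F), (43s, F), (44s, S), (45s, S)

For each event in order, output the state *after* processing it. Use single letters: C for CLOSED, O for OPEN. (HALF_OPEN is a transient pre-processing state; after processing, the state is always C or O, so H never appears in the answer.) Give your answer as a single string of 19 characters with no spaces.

Answer: CCOOOOCCCCCCCCCCCCC

Derivation:
State after each event:
  event#1 t=0s outcome=F: state=CLOSED
  event#2 t=4s outcome=F: state=CLOSED
  event#3 t=6s outcome=F: state=OPEN
  event#4 t=10s outcome=F: state=OPEN
  event#5 t=14s outcome=F: state=OPEN
  event#6 t=17s outcome=F: state=OPEN
  event#7 t=21s outcome=S: state=CLOSED
  event#8 t=23s outcome=S: state=CLOSED
  event#9 t=26s outcome=F: state=CLOSED
  event#10 t=27s outcome=S: state=CLOSED
  event#11 t=29s outcome=S: state=CLOSED
  event#12 t=30s outcome=S: state=CLOSED
  event#13 t=32s outcome=F: state=CLOSED
  event#14 t=33s outcome=F: state=CLOSED
  event#15 t=37s outcome=S: state=CLOSED
  event#16 t=41s outcome=F: state=CLOSED
  event#17 t=43s outcome=F: state=CLOSED
  event#18 t=44s outcome=S: state=CLOSED
  event#19 t=45s outcome=S: state=CLOSED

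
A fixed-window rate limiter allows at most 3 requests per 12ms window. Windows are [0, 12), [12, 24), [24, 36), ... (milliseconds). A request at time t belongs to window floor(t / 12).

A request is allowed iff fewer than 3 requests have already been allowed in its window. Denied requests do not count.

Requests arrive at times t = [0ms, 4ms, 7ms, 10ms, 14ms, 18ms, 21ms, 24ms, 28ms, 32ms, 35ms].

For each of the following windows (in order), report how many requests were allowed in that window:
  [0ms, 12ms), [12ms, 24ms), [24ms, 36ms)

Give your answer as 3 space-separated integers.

Processing requests:
  req#1 t=0ms (window 0): ALLOW
  req#2 t=4ms (window 0): ALLOW
  req#3 t=7ms (window 0): ALLOW
  req#4 t=10ms (window 0): DENY
  req#5 t=14ms (window 1): ALLOW
  req#6 t=18ms (window 1): ALLOW
  req#7 t=21ms (window 1): ALLOW
  req#8 t=24ms (window 2): ALLOW
  req#9 t=28ms (window 2): ALLOW
  req#10 t=32ms (window 2): ALLOW
  req#11 t=35ms (window 2): DENY

Allowed counts by window: 3 3 3

Answer: 3 3 3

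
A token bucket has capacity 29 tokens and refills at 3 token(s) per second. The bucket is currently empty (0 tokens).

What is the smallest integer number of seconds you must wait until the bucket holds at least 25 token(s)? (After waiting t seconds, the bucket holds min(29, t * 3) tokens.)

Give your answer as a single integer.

Need t * 3 >= 25, so t >= 25/3.
Smallest integer t = ceil(25/3) = 9.

Answer: 9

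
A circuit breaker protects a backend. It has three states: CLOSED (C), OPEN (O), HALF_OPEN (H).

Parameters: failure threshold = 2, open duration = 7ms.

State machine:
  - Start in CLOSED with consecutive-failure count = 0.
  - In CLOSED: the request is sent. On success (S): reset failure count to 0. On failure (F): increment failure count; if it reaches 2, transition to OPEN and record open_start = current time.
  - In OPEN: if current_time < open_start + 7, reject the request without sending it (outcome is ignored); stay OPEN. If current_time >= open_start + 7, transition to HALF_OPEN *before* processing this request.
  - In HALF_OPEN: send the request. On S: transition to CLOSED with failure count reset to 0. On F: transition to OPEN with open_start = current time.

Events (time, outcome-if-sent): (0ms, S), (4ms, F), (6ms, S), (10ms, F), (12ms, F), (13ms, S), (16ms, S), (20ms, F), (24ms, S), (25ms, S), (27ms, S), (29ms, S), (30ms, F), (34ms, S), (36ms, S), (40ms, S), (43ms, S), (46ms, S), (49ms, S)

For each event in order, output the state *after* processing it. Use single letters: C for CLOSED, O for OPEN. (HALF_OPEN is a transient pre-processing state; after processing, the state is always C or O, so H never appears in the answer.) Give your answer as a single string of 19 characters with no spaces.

State after each event:
  event#1 t=0ms outcome=S: state=CLOSED
  event#2 t=4ms outcome=F: state=CLOSED
  event#3 t=6ms outcome=S: state=CLOSED
  event#4 t=10ms outcome=F: state=CLOSED
  event#5 t=12ms outcome=F: state=OPEN
  event#6 t=13ms outcome=S: state=OPEN
  event#7 t=16ms outcome=S: state=OPEN
  event#8 t=20ms outcome=F: state=OPEN
  event#9 t=24ms outcome=S: state=OPEN
  event#10 t=25ms outcome=S: state=OPEN
  event#11 t=27ms outcome=S: state=CLOSED
  event#12 t=29ms outcome=S: state=CLOSED
  event#13 t=30ms outcome=F: state=CLOSED
  event#14 t=34ms outcome=S: state=CLOSED
  event#15 t=36ms outcome=S: state=CLOSED
  event#16 t=40ms outcome=S: state=CLOSED
  event#17 t=43ms outcome=S: state=CLOSED
  event#18 t=46ms outcome=S: state=CLOSED
  event#19 t=49ms outcome=S: state=CLOSED

Answer: CCCCOOOOOOCCCCCCCCC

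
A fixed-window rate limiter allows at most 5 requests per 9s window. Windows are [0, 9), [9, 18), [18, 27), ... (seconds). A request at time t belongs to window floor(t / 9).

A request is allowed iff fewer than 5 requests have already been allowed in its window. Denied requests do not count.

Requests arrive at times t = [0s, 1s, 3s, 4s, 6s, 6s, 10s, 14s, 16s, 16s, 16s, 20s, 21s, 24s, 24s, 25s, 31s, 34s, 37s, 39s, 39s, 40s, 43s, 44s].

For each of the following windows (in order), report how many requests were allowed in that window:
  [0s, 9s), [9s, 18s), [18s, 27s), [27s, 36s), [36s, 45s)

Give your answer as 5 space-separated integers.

Processing requests:
  req#1 t=0s (window 0): ALLOW
  req#2 t=1s (window 0): ALLOW
  req#3 t=3s (window 0): ALLOW
  req#4 t=4s (window 0): ALLOW
  req#5 t=6s (window 0): ALLOW
  req#6 t=6s (window 0): DENY
  req#7 t=10s (window 1): ALLOW
  req#8 t=14s (window 1): ALLOW
  req#9 t=16s (window 1): ALLOW
  req#10 t=16s (window 1): ALLOW
  req#11 t=16s (window 1): ALLOW
  req#12 t=20s (window 2): ALLOW
  req#13 t=21s (window 2): ALLOW
  req#14 t=24s (window 2): ALLOW
  req#15 t=24s (window 2): ALLOW
  req#16 t=25s (window 2): ALLOW
  req#17 t=31s (window 3): ALLOW
  req#18 t=34s (window 3): ALLOW
  req#19 t=37s (window 4): ALLOW
  req#20 t=39s (window 4): ALLOW
  req#21 t=39s (window 4): ALLOW
  req#22 t=40s (window 4): ALLOW
  req#23 t=43s (window 4): ALLOW
  req#24 t=44s (window 4): DENY

Allowed counts by window: 5 5 5 2 5

Answer: 5 5 5 2 5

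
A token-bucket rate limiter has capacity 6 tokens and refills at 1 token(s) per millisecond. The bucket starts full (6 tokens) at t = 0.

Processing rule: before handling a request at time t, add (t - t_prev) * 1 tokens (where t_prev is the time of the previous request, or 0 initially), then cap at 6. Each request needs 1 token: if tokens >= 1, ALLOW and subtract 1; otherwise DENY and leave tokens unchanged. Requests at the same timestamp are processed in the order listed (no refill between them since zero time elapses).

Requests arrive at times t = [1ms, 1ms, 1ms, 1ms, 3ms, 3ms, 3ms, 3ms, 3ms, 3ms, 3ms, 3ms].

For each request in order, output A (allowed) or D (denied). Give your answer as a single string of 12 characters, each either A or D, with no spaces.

Answer: AAAAAAAADDDD

Derivation:
Simulating step by step:
  req#1 t=1ms: ALLOW
  req#2 t=1ms: ALLOW
  req#3 t=1ms: ALLOW
  req#4 t=1ms: ALLOW
  req#5 t=3ms: ALLOW
  req#6 t=3ms: ALLOW
  req#7 t=3ms: ALLOW
  req#8 t=3ms: ALLOW
  req#9 t=3ms: DENY
  req#10 t=3ms: DENY
  req#11 t=3ms: DENY
  req#12 t=3ms: DENY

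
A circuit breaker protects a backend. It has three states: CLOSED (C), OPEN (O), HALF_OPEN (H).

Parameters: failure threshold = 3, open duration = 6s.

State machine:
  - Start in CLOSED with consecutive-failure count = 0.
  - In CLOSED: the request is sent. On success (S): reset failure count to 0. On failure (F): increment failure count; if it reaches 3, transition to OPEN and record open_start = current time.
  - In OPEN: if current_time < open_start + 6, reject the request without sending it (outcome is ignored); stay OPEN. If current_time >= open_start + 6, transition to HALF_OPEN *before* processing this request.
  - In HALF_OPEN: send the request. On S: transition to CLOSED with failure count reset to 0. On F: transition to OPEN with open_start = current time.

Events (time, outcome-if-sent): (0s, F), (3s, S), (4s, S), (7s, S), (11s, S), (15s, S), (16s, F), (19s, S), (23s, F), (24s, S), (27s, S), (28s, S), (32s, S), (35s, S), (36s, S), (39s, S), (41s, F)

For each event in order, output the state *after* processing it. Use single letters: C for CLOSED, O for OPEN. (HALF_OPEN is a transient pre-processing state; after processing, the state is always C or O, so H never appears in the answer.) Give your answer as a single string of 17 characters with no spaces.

State after each event:
  event#1 t=0s outcome=F: state=CLOSED
  event#2 t=3s outcome=S: state=CLOSED
  event#3 t=4s outcome=S: state=CLOSED
  event#4 t=7s outcome=S: state=CLOSED
  event#5 t=11s outcome=S: state=CLOSED
  event#6 t=15s outcome=S: state=CLOSED
  event#7 t=16s outcome=F: state=CLOSED
  event#8 t=19s outcome=S: state=CLOSED
  event#9 t=23s outcome=F: state=CLOSED
  event#10 t=24s outcome=S: state=CLOSED
  event#11 t=27s outcome=S: state=CLOSED
  event#12 t=28s outcome=S: state=CLOSED
  event#13 t=32s outcome=S: state=CLOSED
  event#14 t=35s outcome=S: state=CLOSED
  event#15 t=36s outcome=S: state=CLOSED
  event#16 t=39s outcome=S: state=CLOSED
  event#17 t=41s outcome=F: state=CLOSED

Answer: CCCCCCCCCCCCCCCCC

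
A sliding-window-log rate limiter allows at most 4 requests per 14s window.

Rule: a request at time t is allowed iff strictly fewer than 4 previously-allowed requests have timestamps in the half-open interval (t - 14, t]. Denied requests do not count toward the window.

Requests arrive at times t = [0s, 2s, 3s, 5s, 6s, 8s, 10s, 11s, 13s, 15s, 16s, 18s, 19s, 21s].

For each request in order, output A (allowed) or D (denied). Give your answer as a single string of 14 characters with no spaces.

Answer: AAAADDDDDAAAAD

Derivation:
Tracking allowed requests in the window:
  req#1 t=0s: ALLOW
  req#2 t=2s: ALLOW
  req#3 t=3s: ALLOW
  req#4 t=5s: ALLOW
  req#5 t=6s: DENY
  req#6 t=8s: DENY
  req#7 t=10s: DENY
  req#8 t=11s: DENY
  req#9 t=13s: DENY
  req#10 t=15s: ALLOW
  req#11 t=16s: ALLOW
  req#12 t=18s: ALLOW
  req#13 t=19s: ALLOW
  req#14 t=21s: DENY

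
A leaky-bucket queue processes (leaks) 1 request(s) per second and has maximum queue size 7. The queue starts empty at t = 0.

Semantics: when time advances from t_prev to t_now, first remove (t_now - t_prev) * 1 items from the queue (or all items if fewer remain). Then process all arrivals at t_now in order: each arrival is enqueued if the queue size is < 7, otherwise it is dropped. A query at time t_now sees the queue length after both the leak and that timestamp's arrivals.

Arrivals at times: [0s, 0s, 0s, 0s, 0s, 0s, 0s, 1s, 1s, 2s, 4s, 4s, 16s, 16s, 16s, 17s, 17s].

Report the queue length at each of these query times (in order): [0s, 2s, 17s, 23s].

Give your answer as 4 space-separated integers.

Queue lengths at query times:
  query t=0s: backlog = 7
  query t=2s: backlog = 7
  query t=17s: backlog = 4
  query t=23s: backlog = 0

Answer: 7 7 4 0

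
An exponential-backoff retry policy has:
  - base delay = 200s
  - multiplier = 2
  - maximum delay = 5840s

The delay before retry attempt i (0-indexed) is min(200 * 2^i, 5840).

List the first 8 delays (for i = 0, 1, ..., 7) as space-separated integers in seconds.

Computing each delay:
  i=0: min(200*2^0, 5840) = 200
  i=1: min(200*2^1, 5840) = 400
  i=2: min(200*2^2, 5840) = 800
  i=3: min(200*2^3, 5840) = 1600
  i=4: min(200*2^4, 5840) = 3200
  i=5: min(200*2^5, 5840) = 5840
  i=6: min(200*2^6, 5840) = 5840
  i=7: min(200*2^7, 5840) = 5840

Answer: 200 400 800 1600 3200 5840 5840 5840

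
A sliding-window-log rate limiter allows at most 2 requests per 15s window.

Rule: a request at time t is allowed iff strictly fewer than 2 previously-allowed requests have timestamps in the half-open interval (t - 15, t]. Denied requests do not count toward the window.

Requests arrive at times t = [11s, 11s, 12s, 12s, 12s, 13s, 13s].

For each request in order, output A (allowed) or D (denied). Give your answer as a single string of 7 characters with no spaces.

Tracking allowed requests in the window:
  req#1 t=11s: ALLOW
  req#2 t=11s: ALLOW
  req#3 t=12s: DENY
  req#4 t=12s: DENY
  req#5 t=12s: DENY
  req#6 t=13s: DENY
  req#7 t=13s: DENY

Answer: AADDDDD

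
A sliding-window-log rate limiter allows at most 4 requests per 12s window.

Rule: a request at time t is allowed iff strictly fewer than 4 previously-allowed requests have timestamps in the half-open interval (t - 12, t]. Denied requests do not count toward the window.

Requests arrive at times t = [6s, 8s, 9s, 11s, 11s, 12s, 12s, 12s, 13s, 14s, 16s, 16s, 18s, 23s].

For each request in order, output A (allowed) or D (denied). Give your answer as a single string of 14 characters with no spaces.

Tracking allowed requests in the window:
  req#1 t=6s: ALLOW
  req#2 t=8s: ALLOW
  req#3 t=9s: ALLOW
  req#4 t=11s: ALLOW
  req#5 t=11s: DENY
  req#6 t=12s: DENY
  req#7 t=12s: DENY
  req#8 t=12s: DENY
  req#9 t=13s: DENY
  req#10 t=14s: DENY
  req#11 t=16s: DENY
  req#12 t=16s: DENY
  req#13 t=18s: ALLOW
  req#14 t=23s: ALLOW

Answer: AAAADDDDDDDDAA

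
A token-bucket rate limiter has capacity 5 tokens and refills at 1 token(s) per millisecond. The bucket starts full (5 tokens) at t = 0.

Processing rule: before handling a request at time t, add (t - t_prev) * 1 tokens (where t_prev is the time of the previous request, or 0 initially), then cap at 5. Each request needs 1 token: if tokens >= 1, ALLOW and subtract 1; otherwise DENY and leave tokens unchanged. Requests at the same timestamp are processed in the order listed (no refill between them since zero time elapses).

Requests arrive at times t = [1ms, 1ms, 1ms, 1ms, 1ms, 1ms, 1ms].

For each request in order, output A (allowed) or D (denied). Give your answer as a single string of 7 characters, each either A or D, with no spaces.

Simulating step by step:
  req#1 t=1ms: ALLOW
  req#2 t=1ms: ALLOW
  req#3 t=1ms: ALLOW
  req#4 t=1ms: ALLOW
  req#5 t=1ms: ALLOW
  req#6 t=1ms: DENY
  req#7 t=1ms: DENY

Answer: AAAAADD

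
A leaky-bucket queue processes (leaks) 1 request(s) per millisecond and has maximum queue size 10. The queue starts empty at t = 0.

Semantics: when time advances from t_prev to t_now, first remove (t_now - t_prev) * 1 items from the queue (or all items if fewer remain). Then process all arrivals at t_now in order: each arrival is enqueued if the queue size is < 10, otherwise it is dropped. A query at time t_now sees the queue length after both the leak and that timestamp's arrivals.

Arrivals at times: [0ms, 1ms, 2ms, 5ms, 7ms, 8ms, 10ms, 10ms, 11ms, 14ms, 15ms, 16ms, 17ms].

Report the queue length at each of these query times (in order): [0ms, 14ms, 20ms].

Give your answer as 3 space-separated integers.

Answer: 1 1 0

Derivation:
Queue lengths at query times:
  query t=0ms: backlog = 1
  query t=14ms: backlog = 1
  query t=20ms: backlog = 0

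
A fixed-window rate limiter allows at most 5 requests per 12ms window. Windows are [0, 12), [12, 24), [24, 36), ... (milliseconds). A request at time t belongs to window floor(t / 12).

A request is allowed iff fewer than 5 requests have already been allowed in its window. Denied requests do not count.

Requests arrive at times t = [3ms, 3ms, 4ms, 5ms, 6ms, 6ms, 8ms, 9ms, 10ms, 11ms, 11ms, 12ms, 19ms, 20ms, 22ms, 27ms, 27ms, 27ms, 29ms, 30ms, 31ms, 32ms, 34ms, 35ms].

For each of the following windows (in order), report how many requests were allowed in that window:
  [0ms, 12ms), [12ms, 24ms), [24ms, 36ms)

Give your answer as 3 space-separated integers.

Processing requests:
  req#1 t=3ms (window 0): ALLOW
  req#2 t=3ms (window 0): ALLOW
  req#3 t=4ms (window 0): ALLOW
  req#4 t=5ms (window 0): ALLOW
  req#5 t=6ms (window 0): ALLOW
  req#6 t=6ms (window 0): DENY
  req#7 t=8ms (window 0): DENY
  req#8 t=9ms (window 0): DENY
  req#9 t=10ms (window 0): DENY
  req#10 t=11ms (window 0): DENY
  req#11 t=11ms (window 0): DENY
  req#12 t=12ms (window 1): ALLOW
  req#13 t=19ms (window 1): ALLOW
  req#14 t=20ms (window 1): ALLOW
  req#15 t=22ms (window 1): ALLOW
  req#16 t=27ms (window 2): ALLOW
  req#17 t=27ms (window 2): ALLOW
  req#18 t=27ms (window 2): ALLOW
  req#19 t=29ms (window 2): ALLOW
  req#20 t=30ms (window 2): ALLOW
  req#21 t=31ms (window 2): DENY
  req#22 t=32ms (window 2): DENY
  req#23 t=34ms (window 2): DENY
  req#24 t=35ms (window 2): DENY

Allowed counts by window: 5 4 5

Answer: 5 4 5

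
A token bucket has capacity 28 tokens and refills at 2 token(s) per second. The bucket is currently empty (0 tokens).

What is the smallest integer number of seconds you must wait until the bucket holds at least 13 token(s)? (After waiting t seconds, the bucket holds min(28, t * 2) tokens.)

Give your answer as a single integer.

Answer: 7

Derivation:
Need t * 2 >= 13, so t >= 13/2.
Smallest integer t = ceil(13/2) = 7.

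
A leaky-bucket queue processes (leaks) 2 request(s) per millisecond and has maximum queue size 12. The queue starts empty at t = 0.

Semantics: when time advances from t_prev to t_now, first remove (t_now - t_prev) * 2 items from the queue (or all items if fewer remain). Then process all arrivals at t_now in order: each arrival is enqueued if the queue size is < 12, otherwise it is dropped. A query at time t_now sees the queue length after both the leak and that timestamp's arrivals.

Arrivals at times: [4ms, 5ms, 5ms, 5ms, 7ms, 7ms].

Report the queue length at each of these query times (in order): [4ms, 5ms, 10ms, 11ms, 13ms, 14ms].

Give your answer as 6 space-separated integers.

Answer: 1 3 0 0 0 0

Derivation:
Queue lengths at query times:
  query t=4ms: backlog = 1
  query t=5ms: backlog = 3
  query t=10ms: backlog = 0
  query t=11ms: backlog = 0
  query t=13ms: backlog = 0
  query t=14ms: backlog = 0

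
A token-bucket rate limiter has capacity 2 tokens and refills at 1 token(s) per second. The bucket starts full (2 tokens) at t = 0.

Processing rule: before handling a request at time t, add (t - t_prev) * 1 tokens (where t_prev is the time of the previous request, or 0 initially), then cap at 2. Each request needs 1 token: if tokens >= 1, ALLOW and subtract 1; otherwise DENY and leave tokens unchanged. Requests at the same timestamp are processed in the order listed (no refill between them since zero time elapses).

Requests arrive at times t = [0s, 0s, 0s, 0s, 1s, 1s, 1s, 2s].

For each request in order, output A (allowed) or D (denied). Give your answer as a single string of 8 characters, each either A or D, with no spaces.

Answer: AADDADDA

Derivation:
Simulating step by step:
  req#1 t=0s: ALLOW
  req#2 t=0s: ALLOW
  req#3 t=0s: DENY
  req#4 t=0s: DENY
  req#5 t=1s: ALLOW
  req#6 t=1s: DENY
  req#7 t=1s: DENY
  req#8 t=2s: ALLOW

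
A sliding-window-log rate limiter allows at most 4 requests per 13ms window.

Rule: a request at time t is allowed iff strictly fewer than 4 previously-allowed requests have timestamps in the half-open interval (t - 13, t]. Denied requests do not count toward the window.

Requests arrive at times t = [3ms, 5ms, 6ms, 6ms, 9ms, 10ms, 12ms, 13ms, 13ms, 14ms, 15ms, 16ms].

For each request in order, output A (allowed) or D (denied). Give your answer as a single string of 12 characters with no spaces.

Tracking allowed requests in the window:
  req#1 t=3ms: ALLOW
  req#2 t=5ms: ALLOW
  req#3 t=6ms: ALLOW
  req#4 t=6ms: ALLOW
  req#5 t=9ms: DENY
  req#6 t=10ms: DENY
  req#7 t=12ms: DENY
  req#8 t=13ms: DENY
  req#9 t=13ms: DENY
  req#10 t=14ms: DENY
  req#11 t=15ms: DENY
  req#12 t=16ms: ALLOW

Answer: AAAADDDDDDDA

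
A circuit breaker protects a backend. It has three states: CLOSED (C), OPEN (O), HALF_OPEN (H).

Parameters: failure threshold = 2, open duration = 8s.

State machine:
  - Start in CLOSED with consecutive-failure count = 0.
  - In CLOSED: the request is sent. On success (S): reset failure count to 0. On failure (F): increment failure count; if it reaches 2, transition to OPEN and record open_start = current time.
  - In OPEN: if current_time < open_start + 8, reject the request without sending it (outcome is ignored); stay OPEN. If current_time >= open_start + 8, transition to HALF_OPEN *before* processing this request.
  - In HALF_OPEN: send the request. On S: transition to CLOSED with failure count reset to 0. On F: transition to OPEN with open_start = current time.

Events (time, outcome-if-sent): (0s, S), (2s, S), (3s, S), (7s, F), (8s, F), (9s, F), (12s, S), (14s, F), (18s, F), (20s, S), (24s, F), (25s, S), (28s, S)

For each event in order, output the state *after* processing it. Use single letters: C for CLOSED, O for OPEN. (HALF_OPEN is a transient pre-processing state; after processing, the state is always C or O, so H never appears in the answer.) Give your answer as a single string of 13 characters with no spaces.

State after each event:
  event#1 t=0s outcome=S: state=CLOSED
  event#2 t=2s outcome=S: state=CLOSED
  event#3 t=3s outcome=S: state=CLOSED
  event#4 t=7s outcome=F: state=CLOSED
  event#5 t=8s outcome=F: state=OPEN
  event#6 t=9s outcome=F: state=OPEN
  event#7 t=12s outcome=S: state=OPEN
  event#8 t=14s outcome=F: state=OPEN
  event#9 t=18s outcome=F: state=OPEN
  event#10 t=20s outcome=S: state=OPEN
  event#11 t=24s outcome=F: state=OPEN
  event#12 t=25s outcome=S: state=OPEN
  event#13 t=28s outcome=S: state=CLOSED

Answer: CCCCOOOOOOOOC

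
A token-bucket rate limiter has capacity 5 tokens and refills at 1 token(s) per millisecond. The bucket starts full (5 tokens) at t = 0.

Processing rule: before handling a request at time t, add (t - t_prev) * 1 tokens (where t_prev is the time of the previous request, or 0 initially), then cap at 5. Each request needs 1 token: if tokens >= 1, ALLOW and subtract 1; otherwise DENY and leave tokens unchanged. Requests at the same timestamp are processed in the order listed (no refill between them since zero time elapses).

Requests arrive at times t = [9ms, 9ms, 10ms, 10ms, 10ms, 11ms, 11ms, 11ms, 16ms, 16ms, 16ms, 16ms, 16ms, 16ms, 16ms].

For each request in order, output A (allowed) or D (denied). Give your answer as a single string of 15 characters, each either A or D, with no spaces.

Simulating step by step:
  req#1 t=9ms: ALLOW
  req#2 t=9ms: ALLOW
  req#3 t=10ms: ALLOW
  req#4 t=10ms: ALLOW
  req#5 t=10ms: ALLOW
  req#6 t=11ms: ALLOW
  req#7 t=11ms: ALLOW
  req#8 t=11ms: DENY
  req#9 t=16ms: ALLOW
  req#10 t=16ms: ALLOW
  req#11 t=16ms: ALLOW
  req#12 t=16ms: ALLOW
  req#13 t=16ms: ALLOW
  req#14 t=16ms: DENY
  req#15 t=16ms: DENY

Answer: AAAAAAADAAAAADD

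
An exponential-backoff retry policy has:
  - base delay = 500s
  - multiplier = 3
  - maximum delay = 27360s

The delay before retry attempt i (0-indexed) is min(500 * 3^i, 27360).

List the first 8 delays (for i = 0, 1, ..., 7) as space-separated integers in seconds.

Computing each delay:
  i=0: min(500*3^0, 27360) = 500
  i=1: min(500*3^1, 27360) = 1500
  i=2: min(500*3^2, 27360) = 4500
  i=3: min(500*3^3, 27360) = 13500
  i=4: min(500*3^4, 27360) = 27360
  i=5: min(500*3^5, 27360) = 27360
  i=6: min(500*3^6, 27360) = 27360
  i=7: min(500*3^7, 27360) = 27360

Answer: 500 1500 4500 13500 27360 27360 27360 27360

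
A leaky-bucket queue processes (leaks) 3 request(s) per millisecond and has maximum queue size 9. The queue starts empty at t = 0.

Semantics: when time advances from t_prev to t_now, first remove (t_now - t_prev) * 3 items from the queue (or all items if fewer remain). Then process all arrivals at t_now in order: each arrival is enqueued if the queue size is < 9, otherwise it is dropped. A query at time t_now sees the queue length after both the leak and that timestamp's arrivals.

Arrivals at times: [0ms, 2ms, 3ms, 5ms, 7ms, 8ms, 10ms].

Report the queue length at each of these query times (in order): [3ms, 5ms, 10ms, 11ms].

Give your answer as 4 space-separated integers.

Queue lengths at query times:
  query t=3ms: backlog = 1
  query t=5ms: backlog = 1
  query t=10ms: backlog = 1
  query t=11ms: backlog = 0

Answer: 1 1 1 0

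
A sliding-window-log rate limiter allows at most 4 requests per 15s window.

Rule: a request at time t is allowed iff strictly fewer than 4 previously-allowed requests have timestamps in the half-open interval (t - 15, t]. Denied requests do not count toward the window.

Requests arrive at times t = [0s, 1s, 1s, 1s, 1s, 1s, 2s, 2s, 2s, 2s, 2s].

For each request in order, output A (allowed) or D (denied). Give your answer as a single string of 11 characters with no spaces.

Tracking allowed requests in the window:
  req#1 t=0s: ALLOW
  req#2 t=1s: ALLOW
  req#3 t=1s: ALLOW
  req#4 t=1s: ALLOW
  req#5 t=1s: DENY
  req#6 t=1s: DENY
  req#7 t=2s: DENY
  req#8 t=2s: DENY
  req#9 t=2s: DENY
  req#10 t=2s: DENY
  req#11 t=2s: DENY

Answer: AAAADDDDDDD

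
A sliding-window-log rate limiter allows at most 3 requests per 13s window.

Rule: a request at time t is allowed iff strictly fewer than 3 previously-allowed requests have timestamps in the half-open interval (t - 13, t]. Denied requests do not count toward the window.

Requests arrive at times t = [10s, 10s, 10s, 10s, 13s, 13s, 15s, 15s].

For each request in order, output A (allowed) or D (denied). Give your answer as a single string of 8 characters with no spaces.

Tracking allowed requests in the window:
  req#1 t=10s: ALLOW
  req#2 t=10s: ALLOW
  req#3 t=10s: ALLOW
  req#4 t=10s: DENY
  req#5 t=13s: DENY
  req#6 t=13s: DENY
  req#7 t=15s: DENY
  req#8 t=15s: DENY

Answer: AAADDDDD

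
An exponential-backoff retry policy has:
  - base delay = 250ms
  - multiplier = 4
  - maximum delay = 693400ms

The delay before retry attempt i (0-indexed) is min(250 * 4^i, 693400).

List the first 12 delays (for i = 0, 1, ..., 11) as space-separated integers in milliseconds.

Answer: 250 1000 4000 16000 64000 256000 693400 693400 693400 693400 693400 693400

Derivation:
Computing each delay:
  i=0: min(250*4^0, 693400) = 250
  i=1: min(250*4^1, 693400) = 1000
  i=2: min(250*4^2, 693400) = 4000
  i=3: min(250*4^3, 693400) = 16000
  i=4: min(250*4^4, 693400) = 64000
  i=5: min(250*4^5, 693400) = 256000
  i=6: min(250*4^6, 693400) = 693400
  i=7: min(250*4^7, 693400) = 693400
  i=8: min(250*4^8, 693400) = 693400
  i=9: min(250*4^9, 693400) = 693400
  i=10: min(250*4^10, 693400) = 693400
  i=11: min(250*4^11, 693400) = 693400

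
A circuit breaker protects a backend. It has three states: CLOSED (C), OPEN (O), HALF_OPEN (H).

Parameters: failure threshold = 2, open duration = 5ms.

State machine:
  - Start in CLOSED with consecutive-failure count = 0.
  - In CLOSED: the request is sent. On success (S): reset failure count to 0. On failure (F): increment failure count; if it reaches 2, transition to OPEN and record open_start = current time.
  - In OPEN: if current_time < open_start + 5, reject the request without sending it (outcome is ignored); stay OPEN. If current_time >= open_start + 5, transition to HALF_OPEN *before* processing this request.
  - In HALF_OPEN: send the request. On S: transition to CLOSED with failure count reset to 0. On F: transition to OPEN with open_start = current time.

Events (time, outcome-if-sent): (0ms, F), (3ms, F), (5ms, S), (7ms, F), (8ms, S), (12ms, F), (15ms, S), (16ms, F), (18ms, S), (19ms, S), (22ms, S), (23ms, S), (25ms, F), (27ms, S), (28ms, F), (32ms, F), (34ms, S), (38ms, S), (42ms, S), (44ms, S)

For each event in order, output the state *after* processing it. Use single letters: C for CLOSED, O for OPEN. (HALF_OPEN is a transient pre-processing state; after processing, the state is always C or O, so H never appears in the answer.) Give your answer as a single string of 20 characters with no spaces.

Answer: COOOCCCCCCCCCCCOOCCC

Derivation:
State after each event:
  event#1 t=0ms outcome=F: state=CLOSED
  event#2 t=3ms outcome=F: state=OPEN
  event#3 t=5ms outcome=S: state=OPEN
  event#4 t=7ms outcome=F: state=OPEN
  event#5 t=8ms outcome=S: state=CLOSED
  event#6 t=12ms outcome=F: state=CLOSED
  event#7 t=15ms outcome=S: state=CLOSED
  event#8 t=16ms outcome=F: state=CLOSED
  event#9 t=18ms outcome=S: state=CLOSED
  event#10 t=19ms outcome=S: state=CLOSED
  event#11 t=22ms outcome=S: state=CLOSED
  event#12 t=23ms outcome=S: state=CLOSED
  event#13 t=25ms outcome=F: state=CLOSED
  event#14 t=27ms outcome=S: state=CLOSED
  event#15 t=28ms outcome=F: state=CLOSED
  event#16 t=32ms outcome=F: state=OPEN
  event#17 t=34ms outcome=S: state=OPEN
  event#18 t=38ms outcome=S: state=CLOSED
  event#19 t=42ms outcome=S: state=CLOSED
  event#20 t=44ms outcome=S: state=CLOSED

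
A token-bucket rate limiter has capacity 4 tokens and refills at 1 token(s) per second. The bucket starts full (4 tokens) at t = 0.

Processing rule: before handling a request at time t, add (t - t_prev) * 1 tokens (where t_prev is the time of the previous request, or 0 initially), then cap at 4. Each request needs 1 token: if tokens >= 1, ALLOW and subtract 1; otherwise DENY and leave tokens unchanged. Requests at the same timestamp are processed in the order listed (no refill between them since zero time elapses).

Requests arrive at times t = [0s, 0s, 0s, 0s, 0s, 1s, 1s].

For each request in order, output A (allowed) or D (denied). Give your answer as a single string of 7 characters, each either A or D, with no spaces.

Simulating step by step:
  req#1 t=0s: ALLOW
  req#2 t=0s: ALLOW
  req#3 t=0s: ALLOW
  req#4 t=0s: ALLOW
  req#5 t=0s: DENY
  req#6 t=1s: ALLOW
  req#7 t=1s: DENY

Answer: AAAADAD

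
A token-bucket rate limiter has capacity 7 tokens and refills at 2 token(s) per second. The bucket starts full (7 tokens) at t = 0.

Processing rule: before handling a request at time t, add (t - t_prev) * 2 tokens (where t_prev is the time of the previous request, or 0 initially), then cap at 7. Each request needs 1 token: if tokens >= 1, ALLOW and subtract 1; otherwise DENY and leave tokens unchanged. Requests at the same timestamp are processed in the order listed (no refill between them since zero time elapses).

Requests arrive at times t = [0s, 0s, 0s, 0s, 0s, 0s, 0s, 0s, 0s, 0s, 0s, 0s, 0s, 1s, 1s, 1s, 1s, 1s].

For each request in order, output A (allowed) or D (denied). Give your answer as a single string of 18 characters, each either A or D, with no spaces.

Answer: AAAAAAADDDDDDAADDD

Derivation:
Simulating step by step:
  req#1 t=0s: ALLOW
  req#2 t=0s: ALLOW
  req#3 t=0s: ALLOW
  req#4 t=0s: ALLOW
  req#5 t=0s: ALLOW
  req#6 t=0s: ALLOW
  req#7 t=0s: ALLOW
  req#8 t=0s: DENY
  req#9 t=0s: DENY
  req#10 t=0s: DENY
  req#11 t=0s: DENY
  req#12 t=0s: DENY
  req#13 t=0s: DENY
  req#14 t=1s: ALLOW
  req#15 t=1s: ALLOW
  req#16 t=1s: DENY
  req#17 t=1s: DENY
  req#18 t=1s: DENY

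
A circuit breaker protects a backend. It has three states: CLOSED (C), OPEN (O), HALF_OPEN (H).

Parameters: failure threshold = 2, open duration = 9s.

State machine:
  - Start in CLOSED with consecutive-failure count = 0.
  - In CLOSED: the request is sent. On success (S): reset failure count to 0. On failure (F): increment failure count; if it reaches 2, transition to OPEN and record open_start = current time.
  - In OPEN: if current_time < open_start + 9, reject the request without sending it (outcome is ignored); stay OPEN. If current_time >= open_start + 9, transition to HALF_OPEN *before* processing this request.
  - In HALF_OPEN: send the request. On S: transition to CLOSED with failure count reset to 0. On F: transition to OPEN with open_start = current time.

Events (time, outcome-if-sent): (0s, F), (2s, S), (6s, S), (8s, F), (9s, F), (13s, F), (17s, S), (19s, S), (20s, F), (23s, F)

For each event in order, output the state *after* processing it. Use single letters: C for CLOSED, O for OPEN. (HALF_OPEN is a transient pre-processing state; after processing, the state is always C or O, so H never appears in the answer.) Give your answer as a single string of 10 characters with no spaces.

State after each event:
  event#1 t=0s outcome=F: state=CLOSED
  event#2 t=2s outcome=S: state=CLOSED
  event#3 t=6s outcome=S: state=CLOSED
  event#4 t=8s outcome=F: state=CLOSED
  event#5 t=9s outcome=F: state=OPEN
  event#6 t=13s outcome=F: state=OPEN
  event#7 t=17s outcome=S: state=OPEN
  event#8 t=19s outcome=S: state=CLOSED
  event#9 t=20s outcome=F: state=CLOSED
  event#10 t=23s outcome=F: state=OPEN

Answer: CCCCOOOCCO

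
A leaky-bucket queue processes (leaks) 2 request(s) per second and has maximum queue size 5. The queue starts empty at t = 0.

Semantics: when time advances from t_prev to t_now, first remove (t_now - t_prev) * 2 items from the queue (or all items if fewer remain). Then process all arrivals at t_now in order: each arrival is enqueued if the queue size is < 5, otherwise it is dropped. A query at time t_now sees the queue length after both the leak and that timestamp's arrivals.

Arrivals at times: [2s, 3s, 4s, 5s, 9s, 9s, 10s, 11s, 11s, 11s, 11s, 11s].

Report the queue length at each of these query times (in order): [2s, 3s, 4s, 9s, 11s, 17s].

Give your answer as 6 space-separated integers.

Answer: 1 1 1 2 5 0

Derivation:
Queue lengths at query times:
  query t=2s: backlog = 1
  query t=3s: backlog = 1
  query t=4s: backlog = 1
  query t=9s: backlog = 2
  query t=11s: backlog = 5
  query t=17s: backlog = 0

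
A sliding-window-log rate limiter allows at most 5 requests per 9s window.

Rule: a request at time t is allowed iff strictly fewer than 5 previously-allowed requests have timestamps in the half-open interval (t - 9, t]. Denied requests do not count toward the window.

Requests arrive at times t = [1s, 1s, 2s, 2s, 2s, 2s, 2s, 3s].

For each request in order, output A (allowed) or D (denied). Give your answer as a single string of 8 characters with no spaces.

Tracking allowed requests in the window:
  req#1 t=1s: ALLOW
  req#2 t=1s: ALLOW
  req#3 t=2s: ALLOW
  req#4 t=2s: ALLOW
  req#5 t=2s: ALLOW
  req#6 t=2s: DENY
  req#7 t=2s: DENY
  req#8 t=3s: DENY

Answer: AAAAADDD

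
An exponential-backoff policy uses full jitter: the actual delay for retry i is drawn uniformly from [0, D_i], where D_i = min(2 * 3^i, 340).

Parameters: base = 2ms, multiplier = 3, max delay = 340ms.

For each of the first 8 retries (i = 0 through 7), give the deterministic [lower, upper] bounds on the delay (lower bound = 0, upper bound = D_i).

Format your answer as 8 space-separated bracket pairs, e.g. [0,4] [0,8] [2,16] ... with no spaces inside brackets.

Computing bounds per retry:
  i=0: D_i=min(2*3^0,340)=2, bounds=[0,2]
  i=1: D_i=min(2*3^1,340)=6, bounds=[0,6]
  i=2: D_i=min(2*3^2,340)=18, bounds=[0,18]
  i=3: D_i=min(2*3^3,340)=54, bounds=[0,54]
  i=4: D_i=min(2*3^4,340)=162, bounds=[0,162]
  i=5: D_i=min(2*3^5,340)=340, bounds=[0,340]
  i=6: D_i=min(2*3^6,340)=340, bounds=[0,340]
  i=7: D_i=min(2*3^7,340)=340, bounds=[0,340]

Answer: [0,2] [0,6] [0,18] [0,54] [0,162] [0,340] [0,340] [0,340]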